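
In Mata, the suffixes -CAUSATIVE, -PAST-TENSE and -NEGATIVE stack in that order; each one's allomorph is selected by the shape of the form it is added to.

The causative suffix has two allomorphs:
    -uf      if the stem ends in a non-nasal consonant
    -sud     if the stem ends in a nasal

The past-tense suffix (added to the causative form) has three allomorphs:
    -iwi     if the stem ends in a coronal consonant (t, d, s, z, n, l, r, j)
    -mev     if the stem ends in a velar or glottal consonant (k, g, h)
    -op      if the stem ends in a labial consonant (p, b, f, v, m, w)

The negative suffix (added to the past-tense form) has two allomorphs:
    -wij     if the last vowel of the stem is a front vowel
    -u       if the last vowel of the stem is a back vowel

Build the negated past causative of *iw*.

*iw* — final consonant /w/ (non-nasal) → -uf → *iwuf*.
The final consonant of the causative form *iwuf* is /f/, which is labial, so the past-tense suffix is -op, giving *iwufop*.
The last vowel of the past-tense form *iwufop* is /o/, which is a back vowel, so the negative suffix is -u, giving *iwufopu*.

iwufopu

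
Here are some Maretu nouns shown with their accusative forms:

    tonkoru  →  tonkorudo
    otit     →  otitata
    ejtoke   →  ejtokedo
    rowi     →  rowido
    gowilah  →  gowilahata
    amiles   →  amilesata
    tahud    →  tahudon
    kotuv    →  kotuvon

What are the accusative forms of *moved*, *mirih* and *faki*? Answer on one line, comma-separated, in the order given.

The suffix is conditioned by the final sound: -ata when the stem ends in a voiceless consonant (*otit*, *gowilah*, *amiles*); -on when the stem ends in a voiced consonant (*tahud*, *kotuv*); -do when the stem ends in a vowel (*tonkoru*, *ejtoke*, *rowi*).
The final sound of *moved* is /d/, which is a voiced consonant, so the suffix is -on, giving *movedon*.
*mirih*: final sound = /h/, a voiceless consonant → -ata → *mirihata*.
Since the final sound of *faki* is /i/ (a vowel), it takes -do, giving *fakido*.

movedon, mirihata, fakido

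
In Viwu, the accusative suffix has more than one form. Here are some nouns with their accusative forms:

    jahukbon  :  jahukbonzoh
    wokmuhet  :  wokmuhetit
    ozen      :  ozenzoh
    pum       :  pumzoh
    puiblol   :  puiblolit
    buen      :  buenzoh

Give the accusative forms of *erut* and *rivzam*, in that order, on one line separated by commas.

erutit, rivzamzoh

Looking at the final consonant of each stem: -zoh when the stem ends in a nasal (*jahukbon*, *ozen*, *pum*, *buen*); -it when the stem ends in a non-nasal consonant (*wokmuhet*, *puiblol*).
*erut* — final consonant /t/ (non-nasal) → -it → *erutit*.
The final consonant of *rivzam* is /m/, which is a nasal, so the suffix is -zoh, giving *rivzamzoh*.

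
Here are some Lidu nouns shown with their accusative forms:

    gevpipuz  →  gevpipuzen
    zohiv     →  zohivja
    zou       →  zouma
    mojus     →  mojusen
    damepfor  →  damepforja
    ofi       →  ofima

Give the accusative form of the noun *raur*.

Looking at the final sound of each stem: -en when the stem ends in a sibilant (*gevpipuz*, *mojus*); -ja when the stem ends in a non-sibilant consonant (*zohiv*, *damepfor*); -ma when the stem ends in a vowel (*zou*, *ofi*).
The final sound of *raur* is /r/, which is a non-sibilant consonant, so the suffix is -ja, giving *raurja*.

raurja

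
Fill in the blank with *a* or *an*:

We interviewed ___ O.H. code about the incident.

The indefinite article is chosen by the initial *sound* of the following word, not its spelling.
The initialism *O.H.* is read letter by letter; the first letter, O, is pronounced /oʊ/, which begins with a vowel sound.
So the article is *an*: We interviewed an O.H. code about the incident.

an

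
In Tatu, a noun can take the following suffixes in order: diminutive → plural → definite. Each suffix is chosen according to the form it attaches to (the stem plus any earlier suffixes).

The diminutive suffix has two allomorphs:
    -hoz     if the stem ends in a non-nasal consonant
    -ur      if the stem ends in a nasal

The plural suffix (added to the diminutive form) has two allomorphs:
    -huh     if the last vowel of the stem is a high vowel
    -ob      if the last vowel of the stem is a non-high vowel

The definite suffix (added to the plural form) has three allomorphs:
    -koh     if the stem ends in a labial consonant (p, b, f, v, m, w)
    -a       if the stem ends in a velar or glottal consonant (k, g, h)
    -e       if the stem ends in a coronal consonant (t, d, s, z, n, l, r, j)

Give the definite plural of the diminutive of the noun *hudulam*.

The final consonant of *hudulam* is /m/, which is a nasal, so the diminutive suffix is -ur, giving *hudulamur*.
Since the last vowel of the diminutive form *hudulamur* is /u/ (a high vowel), it takes -huh, giving *hudulamurhuh*.
The plural form *hudulamurhuh* — final consonant /h/ (velar/glottal) → -a → *hudulamurhuha*.

hudulamurhuha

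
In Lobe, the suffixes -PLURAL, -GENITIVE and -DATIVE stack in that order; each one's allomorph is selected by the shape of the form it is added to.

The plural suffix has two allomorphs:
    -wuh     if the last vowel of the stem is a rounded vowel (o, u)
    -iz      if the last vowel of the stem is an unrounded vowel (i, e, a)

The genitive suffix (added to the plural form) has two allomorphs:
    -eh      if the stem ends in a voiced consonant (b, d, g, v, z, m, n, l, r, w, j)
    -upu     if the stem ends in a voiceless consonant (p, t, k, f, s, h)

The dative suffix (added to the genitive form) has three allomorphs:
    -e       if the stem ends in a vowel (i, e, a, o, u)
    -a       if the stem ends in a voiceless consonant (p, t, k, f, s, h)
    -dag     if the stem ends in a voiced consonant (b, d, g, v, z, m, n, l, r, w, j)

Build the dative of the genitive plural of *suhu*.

Since the last vowel of *suhu* is /u/ (a rounded vowel), it takes -wuh, giving *suhuwuh*.
The plural form *suhuwuh* — final consonant /h/ (voiceless) → -upu → *suhuwuhupu*.
The final sound of the genitive form *suhuwuhupu* is /u/, which is a vowel, so the dative suffix is -e, giving *suhuwuhupue*.

suhuwuhupue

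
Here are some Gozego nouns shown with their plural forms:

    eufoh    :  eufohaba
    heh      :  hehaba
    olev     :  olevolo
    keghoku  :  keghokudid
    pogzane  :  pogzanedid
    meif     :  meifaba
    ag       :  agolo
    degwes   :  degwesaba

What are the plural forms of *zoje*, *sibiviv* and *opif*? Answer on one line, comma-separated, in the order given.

zojedid, sibivivolo, opifaba

The pattern is voicing of the final sound: -aba when the stem ends in a voiceless consonant (*eufoh*, *heh*, *meif*, *degwes*); -olo when the stem ends in a voiced consonant (*olev*, *ag*); -did when the stem ends in a vowel (*keghoku*, *pogzane*).
Since the final sound of *zoje* is /e/ (a vowel), it takes -did, giving *zojedid*.
*sibiviv* — final sound /v/ (a voiced consonant) → -olo → *sibivivolo*.
*opif* — final sound /f/ (a voiceless consonant) → -aba → *opifaba*.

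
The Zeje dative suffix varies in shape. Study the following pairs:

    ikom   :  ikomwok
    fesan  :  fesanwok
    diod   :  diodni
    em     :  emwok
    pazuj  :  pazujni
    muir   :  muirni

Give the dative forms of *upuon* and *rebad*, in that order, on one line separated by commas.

upuonwok, rebadni

The alternation tracks the final consonant of the stem — -wok when the stem ends in a nasal (*ikom*, *fesan*, *em*); -ni when the stem ends in a non-nasal consonant (*diod*, *pazuj*, *muir*).
The final consonant of *upuon* is /n/, which is a nasal, so the suffix is -wok, giving *upuonwok*.
Since the final consonant of *rebad* is /d/ (non-nasal), it takes -ni, giving *rebadni*.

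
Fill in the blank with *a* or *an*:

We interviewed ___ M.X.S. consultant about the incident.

The indefinite article is chosen by the initial *sound* of the following word, not its spelling.
The initialism *M.X.S.* is read letter by letter; the first letter, M, is pronounced /ɛm/, which begins with a vowel sound.
So the article is *an*: We interviewed an M.X.S. consultant about the incident.

an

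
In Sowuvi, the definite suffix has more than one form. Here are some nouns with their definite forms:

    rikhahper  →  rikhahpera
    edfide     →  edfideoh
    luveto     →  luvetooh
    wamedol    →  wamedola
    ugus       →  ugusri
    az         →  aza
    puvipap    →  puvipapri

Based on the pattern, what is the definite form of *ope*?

The suffix is conditioned by the final sound: -ri when the stem ends in a voiceless consonant (*ugus*, *puvipap*); -a when the stem ends in a voiced consonant (*rikhahper*, *wamedol*, *az*); -oh when the stem ends in a vowel (*edfide*, *luveto*).
*ope*: final sound = /e/, a vowel → -oh → *opeoh*.

opeoh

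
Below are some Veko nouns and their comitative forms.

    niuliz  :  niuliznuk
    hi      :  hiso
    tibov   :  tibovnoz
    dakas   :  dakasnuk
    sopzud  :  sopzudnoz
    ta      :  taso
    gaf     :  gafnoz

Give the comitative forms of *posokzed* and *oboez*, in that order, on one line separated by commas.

posokzednoz, oboeznuk

Looking at the final sound of each stem: -nuk when the stem ends in a sibilant (*niuliz*, *dakas*); -noz when the stem ends in a non-sibilant consonant (*tibov*, *sopzud*, *gaf*); -so when the stem ends in a vowel (*hi*, *ta*).
Since the final sound of *posokzed* is /d/ (a non-sibilant consonant), it takes -noz, giving *posokzednoz*.
The final sound of *oboez* is /z/, which is a sibilant, so the suffix is -nuk, giving *oboeznuk*.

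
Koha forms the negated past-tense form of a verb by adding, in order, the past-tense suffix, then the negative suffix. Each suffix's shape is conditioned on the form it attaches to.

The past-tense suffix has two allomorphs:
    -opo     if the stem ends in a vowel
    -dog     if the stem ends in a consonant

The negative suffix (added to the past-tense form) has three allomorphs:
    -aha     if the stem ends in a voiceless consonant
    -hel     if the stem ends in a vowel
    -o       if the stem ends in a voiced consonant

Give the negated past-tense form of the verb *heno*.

henoopohel

*heno* — final sound /o/ (a vowel) → -opo → *henoopo*.
The final sound of the past-tense form *henoopo* is /o/, which is a vowel, so the negative suffix is -hel, giving *henoopohel*.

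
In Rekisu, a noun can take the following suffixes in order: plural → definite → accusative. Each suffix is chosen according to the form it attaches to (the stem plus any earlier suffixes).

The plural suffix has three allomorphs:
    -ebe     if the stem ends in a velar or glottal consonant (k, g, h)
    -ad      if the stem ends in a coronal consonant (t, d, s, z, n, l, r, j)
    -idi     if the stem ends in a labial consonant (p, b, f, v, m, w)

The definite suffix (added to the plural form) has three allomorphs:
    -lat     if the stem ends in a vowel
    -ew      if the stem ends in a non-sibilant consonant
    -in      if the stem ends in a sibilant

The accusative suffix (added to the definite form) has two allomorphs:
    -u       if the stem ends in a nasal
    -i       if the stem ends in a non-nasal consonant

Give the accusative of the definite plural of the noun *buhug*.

Since the final consonant of *buhug* is /g/ (velar/glottal), it takes -ebe, giving *buhugebe*.
The final sound of the plural form *buhugebe* is /e/, which is a vowel, so the definite suffix is -lat, giving *buhugebelat*.
Since the final consonant of the definite form *buhugebelat* is /t/ (non-nasal), it takes -i, giving *buhugebelati*.

buhugebelati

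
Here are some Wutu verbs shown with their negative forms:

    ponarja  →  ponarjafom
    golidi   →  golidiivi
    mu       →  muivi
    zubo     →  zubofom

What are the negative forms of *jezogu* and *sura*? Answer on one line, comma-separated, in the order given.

jezoguivi, surafom

Looking at the last vowel of each stem: -ivi when the last vowel of the stem is a high vowel (*golidi*, *mu*); -fom when the last vowel of the stem is a non-high vowel (*ponarja*, *zubo*).
*jezogu*: last vowel = /u/, a high vowel → -ivi → *jezoguivi*.
*sura*: last vowel = /a/, a non-high vowel → -fom → *surafom*.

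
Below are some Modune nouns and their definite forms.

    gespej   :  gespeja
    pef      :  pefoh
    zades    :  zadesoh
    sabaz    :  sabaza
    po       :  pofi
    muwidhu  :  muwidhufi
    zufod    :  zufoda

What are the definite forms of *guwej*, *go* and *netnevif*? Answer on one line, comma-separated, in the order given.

The suffix is conditioned by the final sound: -oh when the stem ends in a voiceless consonant (*pef*, *zades*); -a when the stem ends in a voiced consonant (*gespej*, *sabaz*, *zufod*); -fi when the stem ends in a vowel (*po*, *muwidhu*).
*guwej* — final sound /j/ (a voiced consonant) → -a → *guweja*.
*go* — final sound /o/ (a vowel) → -fi → *gofi*.
*netnevif* — final sound /f/ (a voiceless consonant) → -oh → *netnevifoh*.

guweja, gofi, netnevifoh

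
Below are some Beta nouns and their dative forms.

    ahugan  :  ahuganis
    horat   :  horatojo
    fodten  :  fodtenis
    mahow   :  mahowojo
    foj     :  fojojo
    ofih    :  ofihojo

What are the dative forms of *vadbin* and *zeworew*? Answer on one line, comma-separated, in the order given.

The pattern is nasality of the final consonant: -is when the stem ends in a nasal (*ahugan*, *fodten*); -ojo when the stem ends in a non-nasal consonant (*horat*, *mahow*, *foj*, *ofih*).
The final consonant of *vadbin* is /n/, which is a nasal, so the suffix is -is, giving *vadbinis*.
Since the final consonant of *zeworew* is /w/ (non-nasal), it takes -ojo, giving *zeworewojo*.

vadbinis, zeworewojo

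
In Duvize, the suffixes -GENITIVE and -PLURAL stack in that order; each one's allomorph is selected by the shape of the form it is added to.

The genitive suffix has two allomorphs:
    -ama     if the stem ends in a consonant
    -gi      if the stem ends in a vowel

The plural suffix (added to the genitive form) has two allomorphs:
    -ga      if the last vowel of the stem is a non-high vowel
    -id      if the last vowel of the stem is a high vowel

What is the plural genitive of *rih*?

*rih* — final sound /h/ (a consonant) → -ama → *rihama*.
The genitive form *rihama*: last vowel = /a/, a non-high vowel → -ga → *rihamaga*.

rihamaga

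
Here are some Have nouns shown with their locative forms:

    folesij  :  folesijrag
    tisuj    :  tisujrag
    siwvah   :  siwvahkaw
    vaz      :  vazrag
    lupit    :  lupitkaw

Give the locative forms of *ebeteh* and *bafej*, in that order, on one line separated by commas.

ebetehkaw, bafejrag

The pattern is voicing of the final consonant: -kaw when the stem ends in a voiceless consonant (*siwvah*, *lupit*); -rag when the stem ends in a voiced consonant (*folesij*, *tisuj*, *vaz*).
The final consonant of *ebeteh* is /h/, which is voiceless, so the suffix is -kaw, giving *ebetehkaw*.
*bafej* — final consonant /j/ (voiced) → -rag → *bafejrag*.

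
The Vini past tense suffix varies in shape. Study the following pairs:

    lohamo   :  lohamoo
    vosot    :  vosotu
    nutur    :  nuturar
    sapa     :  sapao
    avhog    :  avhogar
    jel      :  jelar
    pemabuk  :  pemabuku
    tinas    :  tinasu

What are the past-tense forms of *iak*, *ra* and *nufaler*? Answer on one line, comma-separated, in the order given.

The alternation tracks the final sound of the stem — -u when the stem ends in a voiceless consonant (*vosot*, *pemabuk*, *tinas*); -ar when the stem ends in a voiced consonant (*nutur*, *avhog*, *jel*); -o when the stem ends in a vowel (*lohamo*, *sapa*).
*iak* — final sound /k/ (a voiceless consonant) → -u → *iaku*.
*ra* — final sound /a/ (a vowel) → -o → *rao*.
*nufaler* — final sound /r/ (a voiced consonant) → -ar → *nufalerar*.

iaku, rao, nufalerar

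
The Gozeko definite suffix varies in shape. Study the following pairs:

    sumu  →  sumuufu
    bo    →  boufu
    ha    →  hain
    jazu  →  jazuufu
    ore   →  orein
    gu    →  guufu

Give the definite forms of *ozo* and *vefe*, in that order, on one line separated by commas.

The suffix is conditioned by the last vowel: -ufu when the last vowel of the stem is a rounded vowel (*sumu*, *bo*, *jazu*, *gu*); -in when the last vowel of the stem is an unrounded vowel (*ha*, *ore*).
*ozo*: last vowel = /o/, a rounded vowel → -ufu → *ozoufu*.
Since the last vowel of *vefe* is /e/ (an unrounded vowel), it takes -in, giving *vefein*.

ozoufu, vefein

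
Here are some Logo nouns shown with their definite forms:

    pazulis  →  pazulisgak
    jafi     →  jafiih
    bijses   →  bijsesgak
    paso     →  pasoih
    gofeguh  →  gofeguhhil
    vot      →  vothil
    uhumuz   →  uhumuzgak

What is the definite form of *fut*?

The alternation tracks the final sound of the stem — -gak when the stem ends in a sibilant (*pazulis*, *bijses*, *uhumuz*); -hil when the stem ends in a non-sibilant consonant (*gofeguh*, *vot*); -ih when the stem ends in a vowel (*jafi*, *paso*).
Since the final sound of *fut* is /t/ (a non-sibilant consonant), it takes -hil, giving *futhil*.

futhil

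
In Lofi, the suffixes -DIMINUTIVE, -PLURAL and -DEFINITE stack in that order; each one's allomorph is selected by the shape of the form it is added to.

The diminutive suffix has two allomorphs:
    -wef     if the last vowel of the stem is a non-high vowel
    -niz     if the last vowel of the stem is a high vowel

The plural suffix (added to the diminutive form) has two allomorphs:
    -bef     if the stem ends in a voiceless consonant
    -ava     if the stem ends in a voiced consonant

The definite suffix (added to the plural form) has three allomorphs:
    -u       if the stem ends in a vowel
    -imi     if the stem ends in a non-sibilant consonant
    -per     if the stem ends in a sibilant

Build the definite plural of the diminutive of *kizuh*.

The last vowel of *kizuh* is /u/, which is a high vowel, so the diminutive suffix is -niz, giving *kizuhniz*.
The diminutive form *kizuhniz* — final consonant /z/ (voiced) → -ava → *kizuhnizava*.
Since the final sound of the plural form *kizuhnizava* is /a/ (a vowel), it takes -u, giving *kizuhnizavau*.

kizuhnizavau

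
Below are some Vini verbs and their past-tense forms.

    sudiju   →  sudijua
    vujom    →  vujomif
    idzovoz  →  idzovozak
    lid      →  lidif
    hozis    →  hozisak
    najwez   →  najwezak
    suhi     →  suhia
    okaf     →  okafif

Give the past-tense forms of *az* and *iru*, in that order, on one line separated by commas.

azak, irua

Looking at the final sound of each stem: -ak when the stem ends in a sibilant (*idzovoz*, *hozis*, *najwez*); -if when the stem ends in a non-sibilant consonant (*vujom*, *lid*, *okaf*); -a when the stem ends in a vowel (*sudiju*, *suhi*).
Since the final sound of *az* is /z/ (a sibilant), it takes -ak, giving *azak*.
*iru*: final sound = /u/, a vowel → -a → *irua*.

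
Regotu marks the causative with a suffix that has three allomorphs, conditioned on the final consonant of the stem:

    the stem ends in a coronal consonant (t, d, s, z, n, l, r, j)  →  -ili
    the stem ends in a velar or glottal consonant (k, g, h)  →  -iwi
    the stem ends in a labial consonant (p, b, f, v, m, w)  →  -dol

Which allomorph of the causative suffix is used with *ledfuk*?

*ledfuk* — final consonant /k/ (velar/glottal) → -iwi.

-iwi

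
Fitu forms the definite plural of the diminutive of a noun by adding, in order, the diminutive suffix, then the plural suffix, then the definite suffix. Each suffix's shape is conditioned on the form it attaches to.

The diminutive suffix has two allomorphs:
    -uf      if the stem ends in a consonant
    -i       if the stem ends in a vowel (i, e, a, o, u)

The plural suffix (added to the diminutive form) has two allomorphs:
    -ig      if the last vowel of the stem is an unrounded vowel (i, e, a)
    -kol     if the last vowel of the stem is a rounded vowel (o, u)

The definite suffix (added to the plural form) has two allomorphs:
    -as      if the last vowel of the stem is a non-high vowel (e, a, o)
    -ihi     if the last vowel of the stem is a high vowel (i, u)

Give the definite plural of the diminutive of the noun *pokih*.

Since the final sound of *pokih* is /h/ (a consonant), it takes -uf, giving *pokihuf*.
The last vowel of the diminutive form *pokihuf* is /u/, which is a rounded vowel, so the plural suffix is -kol, giving *pokihufkol*.
The plural form *pokihufkol*: last vowel = /o/, a non-high vowel → -as → *pokihufkolas*.

pokihufkolas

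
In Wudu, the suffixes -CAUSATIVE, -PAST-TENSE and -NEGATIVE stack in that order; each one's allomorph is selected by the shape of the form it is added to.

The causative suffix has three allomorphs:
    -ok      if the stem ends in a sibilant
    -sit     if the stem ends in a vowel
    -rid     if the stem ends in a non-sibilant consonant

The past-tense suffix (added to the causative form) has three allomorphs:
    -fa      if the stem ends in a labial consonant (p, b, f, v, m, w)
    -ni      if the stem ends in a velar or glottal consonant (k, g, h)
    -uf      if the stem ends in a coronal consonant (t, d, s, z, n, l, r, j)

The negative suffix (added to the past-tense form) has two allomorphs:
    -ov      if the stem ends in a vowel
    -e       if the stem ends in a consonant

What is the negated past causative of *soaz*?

*soaz* — final sound /z/ (a sibilant) → -ok → *soazok*.
The causative form *soazok* — final consonant /k/ (velar/glottal) → -ni → *soazokni*.
The past-tense form *soazokni* — final sound /i/ (a vowel) → -ov → *soazokniov*.

soazokniov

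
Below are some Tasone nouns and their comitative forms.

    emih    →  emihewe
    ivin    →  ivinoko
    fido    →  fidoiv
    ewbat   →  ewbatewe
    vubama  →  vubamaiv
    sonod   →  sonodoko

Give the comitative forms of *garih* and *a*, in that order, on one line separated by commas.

The pattern is voicing of the final sound: -ewe when the stem ends in a voiceless consonant (*emih*, *ewbat*); -oko when the stem ends in a voiced consonant (*ivin*, *sonod*); -iv when the stem ends in a vowel (*fido*, *vubama*).
*garih*: final sound = /h/, a voiceless consonant → -ewe → *garihewe*.
The final sound of *a* is /a/, which is a vowel, so the suffix is -iv, giving *aiv*.

garihewe, aiv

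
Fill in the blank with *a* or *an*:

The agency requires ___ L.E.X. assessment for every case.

an

The indefinite article is chosen by the initial *sound* of the following word, not its spelling.
The initialism *L.E.X.* is read letter by letter; the first letter, L, is pronounced /ɛl/, which begins with a vowel sound.
So the article is *an*: The agency requires an L.E.X. assessment for every case.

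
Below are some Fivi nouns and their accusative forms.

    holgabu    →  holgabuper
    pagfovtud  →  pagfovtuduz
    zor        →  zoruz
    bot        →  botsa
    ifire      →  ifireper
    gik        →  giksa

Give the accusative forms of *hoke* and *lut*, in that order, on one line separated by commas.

The suffix is conditioned by the final sound: -sa when the stem ends in a voiceless consonant (*bot*, *gik*); -uz when the stem ends in a voiced consonant (*pagfovtud*, *zor*); -per when the stem ends in a vowel (*holgabu*, *ifire*).
Since the final sound of *hoke* is /e/ (a vowel), it takes -per, giving *hokeper*.
*lut*: final sound = /t/, a voiceless consonant → -sa → *lutsa*.

hokeper, lutsa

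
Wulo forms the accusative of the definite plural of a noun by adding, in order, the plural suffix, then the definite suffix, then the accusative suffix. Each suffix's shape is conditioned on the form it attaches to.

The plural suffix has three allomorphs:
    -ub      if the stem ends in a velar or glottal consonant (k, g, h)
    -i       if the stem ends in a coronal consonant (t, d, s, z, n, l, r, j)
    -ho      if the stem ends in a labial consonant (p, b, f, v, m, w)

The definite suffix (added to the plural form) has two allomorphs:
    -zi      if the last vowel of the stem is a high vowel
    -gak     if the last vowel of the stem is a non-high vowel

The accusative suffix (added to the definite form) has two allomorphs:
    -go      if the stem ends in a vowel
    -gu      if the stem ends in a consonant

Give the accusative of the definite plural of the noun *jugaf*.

*jugaf*: final consonant = /f/, labial → -ho → *jugafho*.
The plural form *jugafho* — last vowel /o/ (a non-high vowel) → -gak → *jugafhogak*.
The definite form *jugafhogak* — final sound /k/ (a consonant) → -gu → *jugafhogakgu*.

jugafhogakgu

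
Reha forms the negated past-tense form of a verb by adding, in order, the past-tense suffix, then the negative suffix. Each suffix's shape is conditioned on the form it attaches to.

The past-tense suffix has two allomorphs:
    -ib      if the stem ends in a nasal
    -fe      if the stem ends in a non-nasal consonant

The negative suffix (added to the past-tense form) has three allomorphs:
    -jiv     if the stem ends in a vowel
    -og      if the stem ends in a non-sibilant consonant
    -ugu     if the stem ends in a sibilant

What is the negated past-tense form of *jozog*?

*jozog*: final consonant = /g/, non-nasal → -fe → *jozogfe*.
The final sound of the past-tense form *jozogfe* is /e/, which is a vowel, so the negative suffix is -jiv, giving *jozogfejiv*.

jozogfejiv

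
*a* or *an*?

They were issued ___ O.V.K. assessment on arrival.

an

The indefinite article is chosen by the initial *sound* of the following word, not its spelling.
The initialism *O.V.K.* is read letter by letter; the first letter, O, is pronounced /oʊ/, which begins with a vowel sound.
So the article is *an*: They were issued an O.V.K. assessment on arrival.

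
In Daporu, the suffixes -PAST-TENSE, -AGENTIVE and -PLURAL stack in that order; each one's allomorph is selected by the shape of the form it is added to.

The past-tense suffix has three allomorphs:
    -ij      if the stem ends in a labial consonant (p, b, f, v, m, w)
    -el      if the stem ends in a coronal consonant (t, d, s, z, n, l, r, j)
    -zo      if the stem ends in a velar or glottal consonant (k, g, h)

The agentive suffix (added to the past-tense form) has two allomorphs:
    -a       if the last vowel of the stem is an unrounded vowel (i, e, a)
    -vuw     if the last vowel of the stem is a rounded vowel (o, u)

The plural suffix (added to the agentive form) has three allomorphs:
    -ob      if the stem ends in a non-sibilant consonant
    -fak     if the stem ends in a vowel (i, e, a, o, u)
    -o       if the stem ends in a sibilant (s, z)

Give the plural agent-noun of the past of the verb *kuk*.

kukzovuwob

Since the final consonant of *kuk* is /k/ (velar/glottal), it takes -zo, giving *kukzo*.
The past-tense form *kukzo*: last vowel = /o/, a rounded vowel → -vuw → *kukzovuw*.
The final sound of the agentive form *kukzovuw* is /w/, which is a non-sibilant consonant, so the plural suffix is -ob, giving *kukzovuwob*.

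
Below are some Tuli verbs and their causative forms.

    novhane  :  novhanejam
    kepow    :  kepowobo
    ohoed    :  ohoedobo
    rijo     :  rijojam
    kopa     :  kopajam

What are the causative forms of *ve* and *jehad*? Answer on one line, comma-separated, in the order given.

The suffix is conditioned by the final sound: -obo when the stem ends in a consonant (*kepow*, *ohoed*); -jam when the stem ends in a vowel (*novhane*, *rijo*, *kopa*).
Since the final sound of *ve* is /e/ (a vowel), it takes -jam, giving *vejam*.
*jehad*: final sound = /d/, a consonant → -obo → *jehadobo*.

vejam, jehadobo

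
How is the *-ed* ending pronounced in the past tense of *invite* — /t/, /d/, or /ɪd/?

/ɪd/

The stem *invite* ends in /t/ or /d/.
The -ed suffix is realized as /ɪd/ after /t, d/; as /t/ after other voiceless consonants; and as /d/ after other voiced sounds.
So -ed on *invite* is pronounced /ɪd/.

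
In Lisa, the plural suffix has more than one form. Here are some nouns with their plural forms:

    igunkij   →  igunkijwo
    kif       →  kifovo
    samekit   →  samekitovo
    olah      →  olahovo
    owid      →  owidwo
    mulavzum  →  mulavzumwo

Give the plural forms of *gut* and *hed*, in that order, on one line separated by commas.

The pattern is voicing of the final consonant: -ovo when the stem ends in a voiceless consonant (*kif*, *samekit*, *olah*); -wo when the stem ends in a voiced consonant (*igunkij*, *owid*, *mulavzum*).
*gut*: final consonant = /t/, voiceless → -ovo → *gutovo*.
*hed* — final consonant /d/ (voiced) → -wo → *hedwo*.

gutovo, hedwo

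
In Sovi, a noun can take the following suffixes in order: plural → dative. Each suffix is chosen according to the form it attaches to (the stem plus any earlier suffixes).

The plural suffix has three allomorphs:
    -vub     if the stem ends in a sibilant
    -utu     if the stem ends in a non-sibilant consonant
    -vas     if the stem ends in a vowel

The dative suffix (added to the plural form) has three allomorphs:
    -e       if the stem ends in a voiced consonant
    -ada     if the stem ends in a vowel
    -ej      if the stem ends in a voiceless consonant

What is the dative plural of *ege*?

*ege* — final sound /e/ (a vowel) → -vas → *egevas*.
The final sound of the plural form *egevas* is /s/, which is a voiceless consonant, so the dative suffix is -ej, giving *egevasej*.

egevasej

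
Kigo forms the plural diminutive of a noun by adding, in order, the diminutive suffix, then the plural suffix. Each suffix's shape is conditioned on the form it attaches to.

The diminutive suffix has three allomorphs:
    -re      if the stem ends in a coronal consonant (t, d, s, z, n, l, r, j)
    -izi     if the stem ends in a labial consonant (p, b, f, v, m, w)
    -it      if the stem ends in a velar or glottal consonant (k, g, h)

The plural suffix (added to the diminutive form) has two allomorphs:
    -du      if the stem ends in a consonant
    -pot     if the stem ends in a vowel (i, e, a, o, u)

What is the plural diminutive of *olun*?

olunrepot

*olun* — final consonant /n/ (coronal) → -re → *olunre*.
The diminutive form *olunre* — final sound /e/ (a vowel) → -pot → *olunrepot*.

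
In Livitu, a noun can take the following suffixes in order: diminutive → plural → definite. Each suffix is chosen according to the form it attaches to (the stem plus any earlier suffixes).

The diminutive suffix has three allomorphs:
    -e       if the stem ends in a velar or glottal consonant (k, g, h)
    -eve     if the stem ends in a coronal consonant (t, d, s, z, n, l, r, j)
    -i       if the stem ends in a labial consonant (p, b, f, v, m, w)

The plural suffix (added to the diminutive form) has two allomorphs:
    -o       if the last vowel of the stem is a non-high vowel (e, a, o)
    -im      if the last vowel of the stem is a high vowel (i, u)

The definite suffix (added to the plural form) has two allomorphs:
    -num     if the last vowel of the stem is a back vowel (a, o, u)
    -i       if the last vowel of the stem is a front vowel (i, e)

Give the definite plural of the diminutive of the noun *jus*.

juseveonum

Since the final consonant of *jus* is /s/ (coronal), it takes -eve, giving *juseve*.
The diminutive form *juseve*: last vowel = /e/, a non-high vowel → -o → *juseveo*.
Since the last vowel of the plural form *juseveo* is /o/ (a back vowel), it takes -num, giving *juseveonum*.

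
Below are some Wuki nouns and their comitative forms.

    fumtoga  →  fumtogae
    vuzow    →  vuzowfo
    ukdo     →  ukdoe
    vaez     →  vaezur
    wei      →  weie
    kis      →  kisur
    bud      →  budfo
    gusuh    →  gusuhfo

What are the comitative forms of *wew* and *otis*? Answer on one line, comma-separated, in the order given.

wewfo, otisur

The pattern is sibilance of the final sound: -ur when the stem ends in a sibilant (*vaez*, *kis*); -fo when the stem ends in a non-sibilant consonant (*vuzow*, *bud*, *gusuh*); -e when the stem ends in a vowel (*fumtoga*, *ukdo*, *wei*).
*wew*: final sound = /w/, a non-sibilant consonant → -fo → *wewfo*.
*otis*: final sound = /s/, a sibilant → -ur → *otisur*.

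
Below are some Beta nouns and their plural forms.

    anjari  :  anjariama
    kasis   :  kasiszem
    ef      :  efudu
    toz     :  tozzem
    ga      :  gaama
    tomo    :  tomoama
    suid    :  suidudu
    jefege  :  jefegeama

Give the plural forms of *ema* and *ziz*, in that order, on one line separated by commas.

emaama, zizzem

The alternation tracks the final sound of the stem — -zem when the stem ends in a sibilant (*kasis*, *toz*); -udu when the stem ends in a non-sibilant consonant (*ef*, *suid*); -ama when the stem ends in a vowel (*anjari*, *ga*, *tomo*, *jefege*).
Since the final sound of *ema* is /a/ (a vowel), it takes -ama, giving *emaama*.
*ziz* — final sound /z/ (a sibilant) → -zem → *zizzem*.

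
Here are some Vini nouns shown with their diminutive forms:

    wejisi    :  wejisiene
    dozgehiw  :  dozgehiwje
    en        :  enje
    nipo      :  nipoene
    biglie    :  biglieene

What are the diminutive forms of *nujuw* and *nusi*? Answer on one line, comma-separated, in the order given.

The suffix is conditioned by the final sound: -je when the stem ends in a consonant (*dozgehiw*, *en*); -ene when the stem ends in a vowel (*wejisi*, *nipo*, *biglie*).
The final sound of *nujuw* is /w/, which is a consonant, so the suffix is -je, giving *nujuwje*.
*nusi*: final sound = /i/, a vowel → -ene → *nusiene*.

nujuwje, nusiene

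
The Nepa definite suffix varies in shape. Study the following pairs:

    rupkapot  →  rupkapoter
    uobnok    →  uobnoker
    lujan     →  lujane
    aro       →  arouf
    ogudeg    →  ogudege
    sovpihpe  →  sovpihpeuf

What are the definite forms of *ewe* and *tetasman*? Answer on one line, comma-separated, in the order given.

The pattern is voicing of the final sound: -er when the stem ends in a voiceless consonant (*rupkapot*, *uobnok*); -e when the stem ends in a voiced consonant (*lujan*, *ogudeg*); -uf when the stem ends in a vowel (*aro*, *sovpihpe*).
Since the final sound of *ewe* is /e/ (a vowel), it takes -uf, giving *eweuf*.
Since the final sound of *tetasman* is /n/ (a voiced consonant), it takes -e, giving *tetasmane*.

eweuf, tetasmane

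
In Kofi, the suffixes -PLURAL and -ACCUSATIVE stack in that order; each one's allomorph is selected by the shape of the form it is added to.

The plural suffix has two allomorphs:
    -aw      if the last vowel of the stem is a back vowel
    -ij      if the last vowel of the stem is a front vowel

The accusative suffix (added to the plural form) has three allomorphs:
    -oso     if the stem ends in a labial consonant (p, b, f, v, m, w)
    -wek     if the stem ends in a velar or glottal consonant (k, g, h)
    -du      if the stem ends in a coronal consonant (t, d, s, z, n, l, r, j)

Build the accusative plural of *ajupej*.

Since the last vowel of *ajupej* is /e/ (a front vowel), it takes -ij, giving *ajupejij*.
The final consonant of the plural form *ajupejij* is /j/, which is coronal, so the accusative suffix is -du, giving *ajupejijdu*.

ajupejijdu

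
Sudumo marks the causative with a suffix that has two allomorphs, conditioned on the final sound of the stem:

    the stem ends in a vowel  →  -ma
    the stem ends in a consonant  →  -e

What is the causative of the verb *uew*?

uewe

*uew*: final sound = /w/, a consonant → -e → *uewe*.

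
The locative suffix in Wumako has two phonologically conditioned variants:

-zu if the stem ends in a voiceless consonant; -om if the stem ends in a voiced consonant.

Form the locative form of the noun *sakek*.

*sakek*: final consonant = /k/, voiceless → -zu → *sakekzu*.

sakekzu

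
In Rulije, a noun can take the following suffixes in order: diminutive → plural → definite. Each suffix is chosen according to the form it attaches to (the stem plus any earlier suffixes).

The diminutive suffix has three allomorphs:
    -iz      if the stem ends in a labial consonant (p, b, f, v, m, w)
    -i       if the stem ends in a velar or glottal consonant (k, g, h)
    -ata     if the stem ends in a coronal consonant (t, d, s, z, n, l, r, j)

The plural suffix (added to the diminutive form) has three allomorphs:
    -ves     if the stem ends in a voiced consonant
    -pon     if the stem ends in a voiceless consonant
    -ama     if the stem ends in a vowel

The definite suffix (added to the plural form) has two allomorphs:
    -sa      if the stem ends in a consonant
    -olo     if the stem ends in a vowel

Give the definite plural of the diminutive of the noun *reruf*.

Since the final consonant of *reruf* is /f/ (labial), it takes -iz, giving *rerufiz*.
The final sound of the diminutive form *rerufiz* is /z/, which is a voiced consonant, so the plural suffix is -ves, giving *rerufizves*.
The final sound of the plural form *rerufizves* is /s/, which is a consonant, so the definite suffix is -sa, giving *rerufizvessa*.

rerufizvessa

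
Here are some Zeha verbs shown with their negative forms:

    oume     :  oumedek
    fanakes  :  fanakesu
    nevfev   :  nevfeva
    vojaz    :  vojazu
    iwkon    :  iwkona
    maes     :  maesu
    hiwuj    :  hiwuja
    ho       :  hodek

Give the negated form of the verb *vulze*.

Looking at the final sound of each stem: -u when the stem ends in a sibilant (*fanakes*, *vojaz*, *maes*); -a when the stem ends in a non-sibilant consonant (*nevfev*, *iwkon*, *hiwuj*); -dek when the stem ends in a vowel (*oume*, *ho*).
Since the final sound of *vulze* is /e/ (a vowel), it takes -dek, giving *vulzedek*.

vulzedek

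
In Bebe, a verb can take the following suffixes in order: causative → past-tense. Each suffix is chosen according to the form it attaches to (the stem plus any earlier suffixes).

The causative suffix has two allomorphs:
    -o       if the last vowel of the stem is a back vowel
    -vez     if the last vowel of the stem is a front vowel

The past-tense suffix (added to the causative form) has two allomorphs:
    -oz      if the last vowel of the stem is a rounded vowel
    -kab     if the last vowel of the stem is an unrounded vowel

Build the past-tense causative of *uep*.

uepvezkab

*uep* — last vowel /e/ (a front vowel) → -vez → *uepvez*.
The causative form *uepvez* — last vowel /e/ (an unrounded vowel) → -kab → *uepvezkab*.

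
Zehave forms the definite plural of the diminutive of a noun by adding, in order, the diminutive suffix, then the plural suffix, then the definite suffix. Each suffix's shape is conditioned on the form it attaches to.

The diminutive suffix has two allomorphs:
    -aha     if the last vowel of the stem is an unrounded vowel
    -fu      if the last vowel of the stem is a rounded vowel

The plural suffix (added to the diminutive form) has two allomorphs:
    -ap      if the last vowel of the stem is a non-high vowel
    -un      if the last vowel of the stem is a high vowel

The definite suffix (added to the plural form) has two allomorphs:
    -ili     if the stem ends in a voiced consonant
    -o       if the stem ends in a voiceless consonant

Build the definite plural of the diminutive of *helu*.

helufuunili

Since the last vowel of *helu* is /u/ (a rounded vowel), it takes -fu, giving *helufu*.
The diminutive form *helufu*: last vowel = /u/, a high vowel → -un → *helufuun*.
The plural form *helufuun*: final consonant = /n/, voiced → -ili → *helufuunili*.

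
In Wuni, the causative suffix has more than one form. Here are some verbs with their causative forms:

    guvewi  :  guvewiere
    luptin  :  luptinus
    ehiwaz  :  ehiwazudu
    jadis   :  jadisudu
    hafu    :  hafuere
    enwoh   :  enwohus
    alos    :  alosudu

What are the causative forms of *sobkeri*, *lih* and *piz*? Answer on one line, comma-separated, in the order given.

The suffix is conditioned by the final sound: -udu when the stem ends in a sibilant (*ehiwaz*, *jadis*, *alos*); -us when the stem ends in a non-sibilant consonant (*luptin*, *enwoh*); -ere when the stem ends in a vowel (*guvewi*, *hafu*).
*sobkeri*: final sound = /i/, a vowel → -ere → *sobkeriere*.
*lih*: final sound = /h/, a non-sibilant consonant → -us → *lihus*.
Since the final sound of *piz* is /z/ (a sibilant), it takes -udu, giving *pizudu*.

sobkeriere, lihus, pizudu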